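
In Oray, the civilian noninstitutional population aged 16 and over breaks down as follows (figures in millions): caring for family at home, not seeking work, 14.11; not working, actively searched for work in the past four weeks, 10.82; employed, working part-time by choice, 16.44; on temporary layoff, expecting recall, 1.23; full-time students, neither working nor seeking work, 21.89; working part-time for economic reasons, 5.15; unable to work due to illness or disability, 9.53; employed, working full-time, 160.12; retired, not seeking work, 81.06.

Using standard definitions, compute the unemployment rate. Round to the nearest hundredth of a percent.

Unemployment rate ≈ 6.22%.

Employed = 16.44 + 5.15 + 160.12 = 181.71 million (anyone who worked, including part-time for economic reasons, counts as employed).
Unemployed = 10.82 + 1.23 = 12.05 million (jobless and actively searching, or on temporary layoff).
Labor force = 181.71 + 12.05 = 193.76 million.
Unemployment rate = 12.05 / 193.76 = 6.22%.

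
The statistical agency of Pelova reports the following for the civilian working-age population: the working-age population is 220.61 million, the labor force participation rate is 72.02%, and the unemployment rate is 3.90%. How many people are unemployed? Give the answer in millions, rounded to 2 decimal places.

About 6.20 million are unemployed.

Labor force = 0.7202 × 220.61 = 158.88 million.
Unemployed = 0.0390 × 158.88 ≈ 6.20 million.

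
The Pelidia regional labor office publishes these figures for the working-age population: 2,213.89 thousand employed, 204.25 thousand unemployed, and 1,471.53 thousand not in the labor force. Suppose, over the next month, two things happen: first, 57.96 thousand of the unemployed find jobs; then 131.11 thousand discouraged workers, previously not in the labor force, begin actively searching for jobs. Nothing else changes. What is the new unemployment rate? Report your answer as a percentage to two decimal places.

New unemployment rate ≈ 10.88%.

Initially, labor force = 2,213.89 + 204.25 = 2,418.14 thousand, so u = 204.25/2,418.14 = 8.45%.
After the first change, unemployed falls and employed rises by 57.96; labor force unchanged → E = 2,271.85, U = 146.29, labor force = 2,418.14 thousand.
After the second change, unemployed and labor force both rise by 131.11 → E = 2,271.85, U = 277.40, labor force = 2,549.25 thousand.
New unemployment rate = 277.40 / 2,549.25 = 10.88%.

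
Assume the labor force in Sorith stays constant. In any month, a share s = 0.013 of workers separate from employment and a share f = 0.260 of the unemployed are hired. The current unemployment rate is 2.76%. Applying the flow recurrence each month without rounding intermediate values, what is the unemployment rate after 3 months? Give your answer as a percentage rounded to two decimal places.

With a fixed labor force, u_{t+1} = u_t + s·(1−u_t) − f·u_t = u_t·(1−s−f) + s.
Here 1−s−f = 0.727 and s = 0.013.
u_1 = 0.027600 × 0.727 + 0.013 = 0.033065.
u_2 = 0.033065 × 0.727 + 0.013 = 0.037038.
u_3 = 0.037038 × 0.727 + 0.013 = 0.039927.

Unemployment rate after three months ≈ 3.99%.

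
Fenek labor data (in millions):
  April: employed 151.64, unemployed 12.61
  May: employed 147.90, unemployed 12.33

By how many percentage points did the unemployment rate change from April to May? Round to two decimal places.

April: labor force = 151.64 + 12.61 = 164.25; u = 12.61/164.25 = 7.68%.
May: labor force = 147.90 + 12.33 = 160.23; u = 12.33/160.23 = 7.70%.
Change = 7.70% − 7.68% = +0.02 pp.

The unemployment rate changed by +0.02 percentage points.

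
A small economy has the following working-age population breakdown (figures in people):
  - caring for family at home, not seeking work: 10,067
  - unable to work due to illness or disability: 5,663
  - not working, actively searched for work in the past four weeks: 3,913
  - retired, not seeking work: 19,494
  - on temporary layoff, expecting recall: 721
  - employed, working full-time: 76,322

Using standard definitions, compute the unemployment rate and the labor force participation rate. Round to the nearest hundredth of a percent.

Unemployment rate ≈ 5.72%; labor force participation rate ≈ 69.68%.

Employed = 76,322.
Unemployed = 3,913 + 721 = 4,634 (jobless and actively searching, or on temporary layoff).
Labor force = 76,322 + 4,634 = 80,956.
Not in labor force = 10,067 + 5,663 + 19,494 = 35,224 (those not working and not actively searching are outside the labor force).
Civilian working-age population = 80,956 + 35,224 = 116,180.
Unemployment rate = 4,634 / 80,956 = 5.72%.
Labor force participation rate = 80,956 / 116,180 = 69.68%.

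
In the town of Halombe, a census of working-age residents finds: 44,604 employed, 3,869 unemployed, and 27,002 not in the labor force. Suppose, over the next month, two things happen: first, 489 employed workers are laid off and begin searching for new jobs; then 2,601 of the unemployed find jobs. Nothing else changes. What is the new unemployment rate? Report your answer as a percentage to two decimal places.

New unemployment rate ≈ 3.62%.

Initially, labor force = 44,604 + 3,869 = 48,473, so u = 3,869/48,473 = 7.98%.
After the first change, employed falls and unemployed rises by 489; labor force unchanged → E = 44,115, U = 4,358, labor force = 48,473.
After the second change, unemployed falls and employed rises by 2,601; labor force unchanged → E = 46,716, U = 1,757, labor force = 48,473.
New unemployment rate = 1,757 / 48,473 = 3.62%.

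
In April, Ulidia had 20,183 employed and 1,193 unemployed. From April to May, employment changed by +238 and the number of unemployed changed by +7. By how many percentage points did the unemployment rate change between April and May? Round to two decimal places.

The unemployment rate changed by −0.03 percentage points.

April: labor force = 20,183 + 1,193 = 21,376; u = 1,193/21,376 = 5.58%.
May: labor force = 20,421 + 1,200 = 21,621; u = 1,200/21,621 = 5.55%.
Change = 5.55% − 5.58% = −0.03 pp.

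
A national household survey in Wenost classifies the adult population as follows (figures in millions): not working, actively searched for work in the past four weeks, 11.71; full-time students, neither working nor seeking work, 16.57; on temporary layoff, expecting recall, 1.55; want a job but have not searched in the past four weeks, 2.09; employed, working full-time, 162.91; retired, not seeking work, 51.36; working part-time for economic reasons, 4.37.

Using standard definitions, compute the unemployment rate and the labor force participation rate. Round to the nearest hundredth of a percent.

Unemployment rate ≈ 7.34%; labor force participation rate ≈ 72.05%.

Employed = 162.91 + 4.37 = 167.28 million (anyone who worked, including part-time for economic reasons, counts as employed).
Unemployed = 11.71 + 1.55 = 13.26 million (jobless and actively searching, or on temporary layoff).
Labor force = 167.28 + 13.26 = 180.54 million.
Not in labor force = 16.57 + 2.09 + 51.36 = 70.02 million (those not working and not actively searching are outside the labor force — including those who want a job but have given up searching).
Civilian working-age population = 180.54 + 70.02 = 250.56 million.
Unemployment rate = 13.26 / 180.54 = 7.34%.
Labor force participation rate = 180.54 / 250.56 = 72.05%.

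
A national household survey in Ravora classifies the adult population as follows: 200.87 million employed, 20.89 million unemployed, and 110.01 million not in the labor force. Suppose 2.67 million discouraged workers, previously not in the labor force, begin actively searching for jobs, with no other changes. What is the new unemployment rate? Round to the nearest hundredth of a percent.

New unemployment rate ≈ 10.50%.

Initially, labor force = 200.87 + 20.89 = 221.76 million, so u = 20.89/221.76 = 9.42%.
After the change, unemployed and labor force both rise by 2.67 → E = 200.87, U = 23.56, labor force = 224.43 million.
New unemployment rate = 23.56 / 224.43 = 10.50%.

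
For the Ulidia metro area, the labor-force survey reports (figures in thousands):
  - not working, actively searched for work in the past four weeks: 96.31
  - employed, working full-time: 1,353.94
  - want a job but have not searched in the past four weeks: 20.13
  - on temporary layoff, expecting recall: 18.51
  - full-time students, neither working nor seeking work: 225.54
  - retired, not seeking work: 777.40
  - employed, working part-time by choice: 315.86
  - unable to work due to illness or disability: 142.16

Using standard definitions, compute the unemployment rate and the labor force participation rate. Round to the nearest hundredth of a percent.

Unemployment rate ≈ 6.43%; labor force participation rate ≈ 60.50%.

Employed = 1,353.94 + 315.86 = 1,669.80 thousand.
Unemployed = 96.31 + 18.51 = 114.82 thousand (jobless and actively searching, or on temporary layoff).
Labor force = 1,669.80 + 114.82 = 1,784.62 thousand.
Not in labor force = 20.13 + 225.54 + 777.40 + 142.16 = 1,165.23 thousand (those not working and not actively searching are outside the labor force — including those who want a job but have given up searching).
Civilian working-age population = 1,784.62 + 1,165.23 = 2,949.85 thousand.
Unemployment rate = 114.82 / 1,784.62 = 6.43%.
Labor force participation rate = 1,784.62 / 2,949.85 = 60.50%.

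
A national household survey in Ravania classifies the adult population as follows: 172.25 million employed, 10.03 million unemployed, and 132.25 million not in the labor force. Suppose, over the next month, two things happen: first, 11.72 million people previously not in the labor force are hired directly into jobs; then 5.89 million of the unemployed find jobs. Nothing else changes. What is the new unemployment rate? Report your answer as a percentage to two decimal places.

Initially, labor force = 172.25 + 10.03 = 182.28 million, so u = 10.03/182.28 = 5.50%.
After the first change, employed and labor force both rise by 11.72; unemployed unchanged → E = 183.97, U = 10.03, labor force = 194.00 million.
After the second change, unemployed falls and employed rises by 5.89; labor force unchanged → E = 189.86, U = 4.14, labor force = 194.00 million.
New unemployment rate = 4.14 / 194.00 = 2.13%.

New unemployment rate ≈ 2.13%.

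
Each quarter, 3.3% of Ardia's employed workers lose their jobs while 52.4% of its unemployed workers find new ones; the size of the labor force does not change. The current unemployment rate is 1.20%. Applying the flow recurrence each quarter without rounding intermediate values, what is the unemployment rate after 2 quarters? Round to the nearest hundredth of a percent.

Unemployment rate after two quarters ≈ 5.00%.

With a fixed labor force, u_{t+1} = u_t + s·(1−u_t) − f·u_t = u_t·(1−s−f) + s.
Here 1−s−f = 0.443 and s = 0.033.
u_1 = 0.012000 × 0.443 + 0.033 = 0.038316.
u_2 = 0.038316 × 0.443 + 0.033 = 0.049974.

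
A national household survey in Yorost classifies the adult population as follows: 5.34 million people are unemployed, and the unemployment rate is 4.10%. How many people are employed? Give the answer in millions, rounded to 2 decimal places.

Labor force = U / u = 5.34 / 0.0410 ≈ 130.24 million.
Employed = labor force − unemployed = 130.24 − 5.34 = 124.90 million.

About 124.90 million are employed.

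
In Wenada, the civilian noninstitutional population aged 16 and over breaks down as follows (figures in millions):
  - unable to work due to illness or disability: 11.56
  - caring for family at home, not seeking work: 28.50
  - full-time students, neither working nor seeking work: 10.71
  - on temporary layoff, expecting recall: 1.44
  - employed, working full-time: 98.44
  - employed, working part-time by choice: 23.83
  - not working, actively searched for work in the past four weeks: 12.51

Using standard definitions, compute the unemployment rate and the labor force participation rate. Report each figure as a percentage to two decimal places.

Unemployment rate ≈ 10.24%; labor force participation rate ≈ 72.85%.

Employed = 98.44 + 23.83 = 122.27 million.
Unemployed = 1.44 + 12.51 = 13.95 million (jobless and actively searching, or on temporary layoff).
Labor force = 122.27 + 13.95 = 136.22 million.
Not in labor force = 11.56 + 28.50 + 10.71 = 50.77 million (those not working and not actively searching are outside the labor force).
Civilian working-age population = 136.22 + 50.77 = 186.99 million.
Unemployment rate = 13.95 / 136.22 = 10.24%.
Labor force participation rate = 136.22 / 186.99 = 72.85%.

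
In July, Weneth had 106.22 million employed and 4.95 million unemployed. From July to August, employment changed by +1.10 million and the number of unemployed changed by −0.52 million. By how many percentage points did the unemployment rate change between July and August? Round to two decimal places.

July: labor force = 106.22 + 4.95 = 111.17; u = 4.95/111.17 = 4.45%.
August: labor force = 107.32 + 4.43 = 111.75; u = 4.43/111.75 = 3.96%.
Change = 3.96% − 4.45% = −0.49 pp.

The unemployment rate changed by −0.49 percentage points.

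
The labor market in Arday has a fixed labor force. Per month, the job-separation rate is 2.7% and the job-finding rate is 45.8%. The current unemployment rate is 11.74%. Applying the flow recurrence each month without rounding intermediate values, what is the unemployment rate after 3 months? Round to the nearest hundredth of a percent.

With a fixed labor force, u_{t+1} = u_t + s·(1−u_t) − f·u_t = u_t·(1−s−f) + s.
Here 1−s−f = 0.515 and s = 0.027.
u_1 = 0.117400 × 0.515 + 0.027 = 0.087461.
u_2 = 0.087461 × 0.515 + 0.027 = 0.072042.
u_3 = 0.072042 × 0.515 + 0.027 = 0.064102.

Unemployment rate after three months ≈ 6.41%.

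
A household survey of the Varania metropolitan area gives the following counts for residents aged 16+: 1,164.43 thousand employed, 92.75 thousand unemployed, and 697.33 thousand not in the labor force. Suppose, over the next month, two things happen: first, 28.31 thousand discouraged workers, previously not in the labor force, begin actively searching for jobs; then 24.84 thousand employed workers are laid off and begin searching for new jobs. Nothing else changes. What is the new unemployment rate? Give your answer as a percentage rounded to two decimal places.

Initially, labor force = 1,164.43 + 92.75 = 1,257.18 thousand, so u = 92.75/1,257.18 = 7.38%.
After the first change, unemployed and labor force both rise by 28.31 → E = 1,164.43, U = 121.06, labor force = 1,285.49 thousand.
After the second change, employed falls and unemployed rises by 24.84; labor force unchanged → E = 1,139.59, U = 145.90, labor force = 1,285.49 thousand.
New unemployment rate = 145.90 / 1,285.49 = 11.35%.

New unemployment rate ≈ 11.35%.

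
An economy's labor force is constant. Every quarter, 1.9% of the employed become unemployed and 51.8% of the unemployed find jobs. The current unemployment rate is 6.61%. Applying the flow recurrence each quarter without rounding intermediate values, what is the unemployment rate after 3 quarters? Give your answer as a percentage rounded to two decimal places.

Unemployment rate after three quarters ≈ 3.84%.

With a fixed labor force, u_{t+1} = u_t + s·(1−u_t) − f·u_t = u_t·(1−s−f) + s.
Here 1−s−f = 0.463 and s = 0.019.
u_1 = 0.066100 × 0.463 + 0.019 = 0.049604.
u_2 = 0.049604 × 0.463 + 0.019 = 0.041967.
u_3 = 0.041967 × 0.463 + 0.019 = 0.038431.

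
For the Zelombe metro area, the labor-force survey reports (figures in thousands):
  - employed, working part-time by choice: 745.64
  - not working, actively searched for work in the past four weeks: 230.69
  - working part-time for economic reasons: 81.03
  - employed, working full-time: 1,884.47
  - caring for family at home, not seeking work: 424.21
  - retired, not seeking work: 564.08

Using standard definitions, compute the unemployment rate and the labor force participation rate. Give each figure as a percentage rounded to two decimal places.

Employed = 745.64 + 81.03 + 1,884.47 = 2,711.14 thousand (anyone who worked, including part-time for economic reasons, counts as employed).
Unemployed = 230.69 thousand.
Labor force = 2,711.14 + 230.69 = 2,941.83 thousand.
Not in labor force = 424.21 + 564.08 = 988.29 thousand (those not working and not actively searching are outside the labor force).
Civilian working-age population = 2,941.83 + 988.29 = 3,930.12 thousand.
Unemployment rate = 230.69 / 2,941.83 = 7.84%.
Labor force participation rate = 2,941.83 / 3,930.12 = 74.85%.

Unemployment rate ≈ 7.84%; labor force participation rate ≈ 74.85%.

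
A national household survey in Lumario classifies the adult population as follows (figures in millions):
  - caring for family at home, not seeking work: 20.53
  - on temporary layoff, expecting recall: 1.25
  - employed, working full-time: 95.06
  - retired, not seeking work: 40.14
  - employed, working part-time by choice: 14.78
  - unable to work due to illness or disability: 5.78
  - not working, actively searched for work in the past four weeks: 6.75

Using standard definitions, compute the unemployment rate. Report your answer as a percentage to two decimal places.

Unemployment rate ≈ 6.79%.

Employed = 95.06 + 14.78 = 109.84 million.
Unemployed = 1.25 + 6.75 = 8.00 million (jobless and actively searching, or on temporary layoff).
Labor force = 109.84 + 8.00 = 117.84 million.
Unemployment rate = 8.00 / 117.84 = 6.79%.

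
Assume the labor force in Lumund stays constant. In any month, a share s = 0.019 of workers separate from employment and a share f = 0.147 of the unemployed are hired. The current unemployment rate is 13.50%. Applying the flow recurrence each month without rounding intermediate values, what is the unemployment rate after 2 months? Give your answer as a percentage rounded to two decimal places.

Unemployment rate after two months ≈ 12.87%.

With a fixed labor force, u_{t+1} = u_t + s·(1−u_t) − f·u_t = u_t·(1−s−f) + s.
Here 1−s−f = 0.834 and s = 0.019.
u_1 = 0.135000 × 0.834 + 0.019 = 0.131590.
u_2 = 0.131590 × 0.834 + 0.019 = 0.128746.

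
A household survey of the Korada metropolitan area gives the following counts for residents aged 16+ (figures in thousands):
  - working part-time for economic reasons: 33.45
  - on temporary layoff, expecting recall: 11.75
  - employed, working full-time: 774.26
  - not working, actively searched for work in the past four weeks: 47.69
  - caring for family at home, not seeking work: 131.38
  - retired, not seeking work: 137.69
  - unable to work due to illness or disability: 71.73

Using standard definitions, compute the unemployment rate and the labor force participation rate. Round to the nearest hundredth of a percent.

Unemployment rate ≈ 6.85%; labor force participation rate ≈ 71.79%.

Employed = 33.45 + 774.26 = 807.71 thousand (anyone who worked, including part-time for economic reasons, counts as employed).
Unemployed = 11.75 + 47.69 = 59.44 thousand (jobless and actively searching, or on temporary layoff).
Labor force = 807.71 + 59.44 = 867.15 thousand.
Not in labor force = 131.38 + 137.69 + 71.73 = 340.80 thousand (those not working and not actively searching are outside the labor force).
Civilian working-age population = 867.15 + 340.80 = 1,207.95 thousand.
Unemployment rate = 59.44 / 867.15 = 6.85%.
Labor force participation rate = 867.15 / 1,207.95 = 71.79%.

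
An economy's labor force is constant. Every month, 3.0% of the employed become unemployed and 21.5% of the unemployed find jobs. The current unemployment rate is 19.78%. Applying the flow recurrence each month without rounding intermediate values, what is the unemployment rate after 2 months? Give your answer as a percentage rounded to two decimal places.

With a fixed labor force, u_{t+1} = u_t + s·(1−u_t) − f·u_t = u_t·(1−s−f) + s.
Here 1−s−f = 0.755 and s = 0.030.
u_1 = 0.197800 × 0.755 + 0.030 = 0.179339.
u_2 = 0.179339 × 0.755 + 0.030 = 0.165401.

Unemployment rate after two months ≈ 16.54%.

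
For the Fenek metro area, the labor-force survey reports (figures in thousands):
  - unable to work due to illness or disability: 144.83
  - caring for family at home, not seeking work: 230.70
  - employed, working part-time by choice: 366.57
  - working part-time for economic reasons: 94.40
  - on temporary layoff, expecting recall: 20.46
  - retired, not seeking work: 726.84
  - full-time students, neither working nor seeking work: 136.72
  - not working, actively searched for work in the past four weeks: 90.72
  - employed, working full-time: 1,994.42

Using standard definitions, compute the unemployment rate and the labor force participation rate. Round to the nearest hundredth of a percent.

Unemployment rate ≈ 4.33%; labor force participation rate ≈ 67.44%.

Employed = 366.57 + 94.40 + 1,994.42 = 2,455.39 thousand (anyone who worked, including part-time for economic reasons, counts as employed).
Unemployed = 20.46 + 90.72 = 111.18 thousand (jobless and actively searching, or on temporary layoff).
Labor force = 2,455.39 + 111.18 = 2,566.57 thousand.
Not in labor force = 144.83 + 230.70 + 726.84 + 136.72 = 1,239.09 thousand (those not working and not actively searching are outside the labor force).
Civilian working-age population = 2,566.57 + 1,239.09 = 3,805.66 thousand.
Unemployment rate = 111.18 / 2,566.57 = 4.33%.
Labor force participation rate = 2,566.57 / 3,805.66 = 67.44%.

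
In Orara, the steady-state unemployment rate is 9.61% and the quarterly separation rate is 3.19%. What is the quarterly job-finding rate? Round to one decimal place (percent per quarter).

From u* = s/(s+f): f = s·(1−u)/u.
f = 3.19 × (1 − 0.0961) / 0.0961 = 2.8834 / 0.0961 ≈ 30.0% per quarter.

Job-finding rate ≈ 30.0% per quarter.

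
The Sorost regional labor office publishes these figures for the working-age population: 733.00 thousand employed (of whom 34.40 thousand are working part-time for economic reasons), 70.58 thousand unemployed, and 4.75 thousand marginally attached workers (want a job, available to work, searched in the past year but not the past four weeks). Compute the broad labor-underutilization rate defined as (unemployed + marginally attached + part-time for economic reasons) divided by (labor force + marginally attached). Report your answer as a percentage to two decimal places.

Labor force = 733.00 + 70.58 = 803.58 thousand.
Numerator = 70.58 + 4.75 + 34.40 = 109.73 thousand.
Denominator = 803.58 + 4.75 = 808.33 thousand.
Broad rate = 109.73 / 808.33 = 13.57%.

Broad underutilization rate ≈ 13.57%.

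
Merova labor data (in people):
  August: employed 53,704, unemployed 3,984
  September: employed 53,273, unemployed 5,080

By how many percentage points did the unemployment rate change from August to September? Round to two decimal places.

The unemployment rate changed by +1.80 percentage points.

August: labor force = 53,704 + 3,984 = 57,688; u = 3,984/57,688 = 6.91%.
September: labor force = 53,273 + 5,080 = 58,353; u = 5,080/58,353 = 8.71%.
Change = 8.71% − 6.91% = +1.80 pp.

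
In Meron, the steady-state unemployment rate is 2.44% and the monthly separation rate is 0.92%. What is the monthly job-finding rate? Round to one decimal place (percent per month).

From u* = s/(s+f): f = s·(1−u)/u.
f = 0.92 × (1 − 0.0244) / 0.0244 = 0.8976 / 0.0244 ≈ 36.8% per month.

Job-finding rate ≈ 36.8% per month.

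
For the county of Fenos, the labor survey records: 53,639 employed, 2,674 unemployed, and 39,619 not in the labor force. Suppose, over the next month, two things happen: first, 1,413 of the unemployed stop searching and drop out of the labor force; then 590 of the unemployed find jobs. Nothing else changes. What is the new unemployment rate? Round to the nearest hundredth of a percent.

New unemployment rate ≈ 1.22%.

Initially, labor force = 53,639 + 2,674 = 56,313, so u = 2,674/56,313 = 4.75%.
After the first change, unemployed and labor force both fall by 1,413 → E = 53,639, U = 1,261, labor force = 54,900.
After the second change, unemployed falls and employed rises by 590; labor force unchanged → E = 54,229, U = 671, labor force = 54,900.
New unemployment rate = 671 / 54,900 = 1.22%.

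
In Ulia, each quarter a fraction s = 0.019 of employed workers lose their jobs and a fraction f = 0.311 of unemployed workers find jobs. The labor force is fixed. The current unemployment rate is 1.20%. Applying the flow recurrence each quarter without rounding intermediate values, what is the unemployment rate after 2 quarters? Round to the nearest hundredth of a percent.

With a fixed labor force, u_{t+1} = u_t + s·(1−u_t) − f·u_t = u_t·(1−s−f) + s.
Here 1−s−f = 0.670 and s = 0.019.
u_1 = 0.012000 × 0.670 + 0.019 = 0.027040.
u_2 = 0.027040 × 0.670 + 0.019 = 0.037117.

Unemployment rate after two quarters ≈ 3.71%.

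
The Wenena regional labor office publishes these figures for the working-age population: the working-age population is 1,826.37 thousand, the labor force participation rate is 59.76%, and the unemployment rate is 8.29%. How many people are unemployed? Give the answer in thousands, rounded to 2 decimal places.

Labor force = 0.5976 × 1,826.37 = 1,091.44 thousand.
Unemployed = 0.0829 × 1,091.44 ≈ 90.48 thousand.

About 90.48 thousand are unemployed.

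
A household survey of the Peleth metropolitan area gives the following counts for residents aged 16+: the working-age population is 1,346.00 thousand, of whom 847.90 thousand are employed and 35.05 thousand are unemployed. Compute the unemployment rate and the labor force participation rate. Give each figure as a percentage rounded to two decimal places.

Unemployment rate ≈ 3.97%; labor force participation rate ≈ 65.60%.

Labor force = employed + unemployed = 847.90 + 35.05 = 882.95 thousand.
Unemployment rate = 35.05 / 882.95 = 3.97%.
Labor force participation rate = 882.95 / 1,346.00 = 65.60%.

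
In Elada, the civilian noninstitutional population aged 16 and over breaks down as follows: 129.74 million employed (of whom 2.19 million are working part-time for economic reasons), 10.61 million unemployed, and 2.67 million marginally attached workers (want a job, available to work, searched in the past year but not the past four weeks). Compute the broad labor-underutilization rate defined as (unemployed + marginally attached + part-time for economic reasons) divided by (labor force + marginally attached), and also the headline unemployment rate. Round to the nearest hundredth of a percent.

Broad underutilization rate ≈ 10.82%; headline unemployment rate ≈ 7.56%.

Labor force = 129.74 + 10.61 = 140.35 million.
Numerator = 10.61 + 2.67 + 2.19 = 15.47 million.
Denominator = 140.35 + 2.67 = 143.02 million.
Broad rate = 15.47 / 143.02 = 10.82%.
Headline unemployment rate = 10.61 / 140.35 = 7.56%.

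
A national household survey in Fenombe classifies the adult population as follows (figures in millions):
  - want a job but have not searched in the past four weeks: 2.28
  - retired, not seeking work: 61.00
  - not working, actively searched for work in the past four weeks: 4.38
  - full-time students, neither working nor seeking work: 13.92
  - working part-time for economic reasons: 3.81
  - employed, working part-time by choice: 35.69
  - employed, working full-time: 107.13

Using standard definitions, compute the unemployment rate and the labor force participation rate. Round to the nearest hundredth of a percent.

Unemployment rate ≈ 2.90%; labor force participation rate ≈ 66.17%.

Employed = 3.81 + 35.69 + 107.13 = 146.63 million (anyone who worked, including part-time for economic reasons, counts as employed).
Unemployed = 4.38 million.
Labor force = 146.63 + 4.38 = 151.01 million.
Not in labor force = 2.28 + 61.00 + 13.92 = 77.20 million (those not working and not actively searching are outside the labor force — including those who want a job but have given up searching).
Civilian working-age population = 151.01 + 77.20 = 228.21 million.
Unemployment rate = 4.38 / 151.01 = 2.90%.
Labor force participation rate = 151.01 / 228.21 = 66.17%.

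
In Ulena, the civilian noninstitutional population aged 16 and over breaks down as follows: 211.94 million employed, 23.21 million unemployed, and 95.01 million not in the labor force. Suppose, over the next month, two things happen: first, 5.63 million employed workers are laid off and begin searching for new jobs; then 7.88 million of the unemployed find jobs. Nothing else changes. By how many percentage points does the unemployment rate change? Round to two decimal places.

The unemployment rate changes by −0.96 percentage points.

Initially, labor force = 211.94 + 23.21 = 235.15 million, so u = 23.21/235.15 = 9.87%.
After the first change, employed falls and unemployed rises by 5.63; labor force unchanged → E = 206.31, U = 28.84, labor force = 235.15 million.
After the second change, unemployed falls and employed rises by 7.88; labor force unchanged → E = 214.19, U = 20.96, labor force = 235.15 million.
New unemployment rate = 20.96 / 235.15 = 8.91%.
Change = 8.91% − 9.87% = −0.96 percentage points.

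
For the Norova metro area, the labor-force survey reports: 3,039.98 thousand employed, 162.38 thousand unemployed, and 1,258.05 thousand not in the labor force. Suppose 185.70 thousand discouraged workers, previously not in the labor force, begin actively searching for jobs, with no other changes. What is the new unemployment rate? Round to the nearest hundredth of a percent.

Initially, labor force = 3,039.98 + 162.38 = 3,202.36 thousand, so u = 162.38/3,202.36 = 5.07%.
After the change, unemployed and labor force both rise by 185.70 → E = 3,039.98, U = 348.08, labor force = 3,388.06 thousand.
New unemployment rate = 348.08 / 3,388.06 = 10.27%.

New unemployment rate ≈ 10.27%.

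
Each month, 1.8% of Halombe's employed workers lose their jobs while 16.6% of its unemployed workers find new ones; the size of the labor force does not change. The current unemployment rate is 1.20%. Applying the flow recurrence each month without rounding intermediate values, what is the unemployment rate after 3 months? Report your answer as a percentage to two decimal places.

With a fixed labor force, u_{t+1} = u_t + s·(1−u_t) − f·u_t = u_t·(1−s−f) + s.
Here 1−s−f = 0.816 and s = 0.018.
u_1 = 0.012000 × 0.816 + 0.018 = 0.027792.
u_2 = 0.027792 × 0.816 + 0.018 = 0.040678.
u_3 = 0.040678 × 0.816 + 0.018 = 0.051193.

Unemployment rate after three months ≈ 5.12%.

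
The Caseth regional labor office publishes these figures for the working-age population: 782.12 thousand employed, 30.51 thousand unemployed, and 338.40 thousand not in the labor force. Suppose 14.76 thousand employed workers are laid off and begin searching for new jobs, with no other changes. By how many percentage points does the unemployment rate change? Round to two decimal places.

Initially, labor force = 782.12 + 30.51 = 812.63 thousand, so u = 30.51/812.63 = 3.75%.
After the change, employed falls and unemployed rises by 14.76; labor force unchanged → E = 767.36, U = 45.27, labor force = 812.63 thousand.
New unemployment rate = 45.27 / 812.63 = 5.57%.
Change = 5.57% − 3.75% = +1.82 percentage points.

The unemployment rate changes by +1.82 percentage points.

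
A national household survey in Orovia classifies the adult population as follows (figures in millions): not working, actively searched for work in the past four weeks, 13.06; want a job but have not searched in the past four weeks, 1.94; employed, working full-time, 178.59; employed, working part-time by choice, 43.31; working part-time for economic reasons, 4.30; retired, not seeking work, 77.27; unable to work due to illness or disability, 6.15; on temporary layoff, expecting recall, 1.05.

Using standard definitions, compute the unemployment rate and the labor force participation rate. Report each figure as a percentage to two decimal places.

Employed = 178.59 + 43.31 + 4.30 = 226.20 million (anyone who worked, including part-time for economic reasons, counts as employed).
Unemployed = 13.06 + 1.05 = 14.11 million (jobless and actively searching, or on temporary layoff).
Labor force = 226.20 + 14.11 = 240.31 million.
Not in labor force = 1.94 + 77.27 + 6.15 = 85.36 million (those not working and not actively searching are outside the labor force — including those who want a job but have given up searching).
Civilian working-age population = 240.31 + 85.36 = 325.67 million.
Unemployment rate = 14.11 / 240.31 = 5.87%.
Labor force participation rate = 240.31 / 325.67 = 73.79%.

Unemployment rate ≈ 5.87%; labor force participation rate ≈ 73.79%.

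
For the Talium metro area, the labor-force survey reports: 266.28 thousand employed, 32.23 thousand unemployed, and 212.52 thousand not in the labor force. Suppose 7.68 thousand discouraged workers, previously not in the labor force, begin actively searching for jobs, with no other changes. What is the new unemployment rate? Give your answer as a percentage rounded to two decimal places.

New unemployment rate ≈ 13.03%.

Initially, labor force = 266.28 + 32.23 = 298.51 thousand, so u = 32.23/298.51 = 10.80%.
After the change, unemployed and labor force both rise by 7.68 → E = 266.28, U = 39.91, labor force = 306.19 thousand.
New unemployment rate = 39.91 / 306.19 = 13.03%.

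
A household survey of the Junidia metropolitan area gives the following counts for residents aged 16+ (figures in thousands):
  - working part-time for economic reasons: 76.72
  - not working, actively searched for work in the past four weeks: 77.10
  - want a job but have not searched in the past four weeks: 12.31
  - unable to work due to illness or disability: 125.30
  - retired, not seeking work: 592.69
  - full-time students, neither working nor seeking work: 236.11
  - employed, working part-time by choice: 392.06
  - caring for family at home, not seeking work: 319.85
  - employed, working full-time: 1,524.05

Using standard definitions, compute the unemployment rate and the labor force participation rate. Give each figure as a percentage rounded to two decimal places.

Unemployment rate ≈ 3.72%; labor force participation rate ≈ 61.67%.

Employed = 76.72 + 392.06 + 1,524.05 = 1,992.83 thousand (anyone who worked, including part-time for economic reasons, counts as employed).
Unemployed = 77.10 thousand.
Labor force = 1,992.83 + 77.10 = 2,069.93 thousand.
Not in labor force = 12.31 + 125.30 + 592.69 + 236.11 + 319.85 = 1,286.26 thousand (those not working and not actively searching are outside the labor force — including those who want a job but have given up searching).
Civilian working-age population = 2,069.93 + 1,286.26 = 3,356.19 thousand.
Unemployment rate = 77.10 / 2,069.93 = 3.72%.
Labor force participation rate = 2,069.93 / 3,356.19 = 61.67%.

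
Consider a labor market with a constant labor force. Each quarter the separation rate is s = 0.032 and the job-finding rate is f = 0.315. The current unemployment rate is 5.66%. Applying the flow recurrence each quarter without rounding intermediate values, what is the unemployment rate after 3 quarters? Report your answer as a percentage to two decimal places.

Unemployment rate after three quarters ≈ 8.23%.

With a fixed labor force, u_{t+1} = u_t + s·(1−u_t) − f·u_t = u_t·(1−s−f) + s.
Here 1−s−f = 0.653 and s = 0.032.
u_1 = 0.056600 × 0.653 + 0.032 = 0.068960.
u_2 = 0.068960 × 0.653 + 0.032 = 0.077031.
u_3 = 0.077031 × 0.653 + 0.032 = 0.082301.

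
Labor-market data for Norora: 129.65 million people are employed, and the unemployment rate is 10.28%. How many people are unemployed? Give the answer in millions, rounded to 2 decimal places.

Let U be the number unemployed. The labor force is E + U, and U/(E+U) = 0.1028.
So U = 0.1028 × 129.65 / (1 − 0.1028) = 13.3280 / 0.8972 ≈ 14.86 million.

About 14.86 million are unemployed.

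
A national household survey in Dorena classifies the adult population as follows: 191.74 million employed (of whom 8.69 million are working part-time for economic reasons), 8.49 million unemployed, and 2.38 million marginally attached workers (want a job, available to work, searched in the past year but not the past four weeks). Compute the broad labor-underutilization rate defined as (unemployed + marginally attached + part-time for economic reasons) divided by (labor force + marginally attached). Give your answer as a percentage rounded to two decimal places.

Broad underutilization rate ≈ 9.65%.

Labor force = 191.74 + 8.49 = 200.23 million.
Numerator = 8.49 + 2.38 + 8.69 = 19.56 million.
Denominator = 200.23 + 2.38 = 202.61 million.
Broad rate = 19.56 / 202.61 = 9.65%.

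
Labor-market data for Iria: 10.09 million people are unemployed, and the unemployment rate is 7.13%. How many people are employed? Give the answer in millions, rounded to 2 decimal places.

Labor force = U / u = 10.09 / 0.0713 ≈ 141.51 million.
Employed = labor force − unemployed = 141.51 − 10.09 = 131.42 million.

About 131.42 million are employed.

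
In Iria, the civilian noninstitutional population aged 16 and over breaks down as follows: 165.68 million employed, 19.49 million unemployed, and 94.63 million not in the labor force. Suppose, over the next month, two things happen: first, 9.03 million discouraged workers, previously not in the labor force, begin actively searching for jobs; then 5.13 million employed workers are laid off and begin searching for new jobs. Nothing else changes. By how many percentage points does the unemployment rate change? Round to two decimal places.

Initially, labor force = 165.68 + 19.49 = 185.17 million, so u = 19.49/185.17 = 10.53%.
After the first change, unemployed and labor force both rise by 9.03 → E = 165.68, U = 28.52, labor force = 194.20 million.
After the second change, employed falls and unemployed rises by 5.13; labor force unchanged → E = 160.55, U = 33.65, labor force = 194.20 million.
New unemployment rate = 33.65 / 194.20 = 17.33%.
Change = 17.33% − 10.53% = +6.80 percentage points.

The unemployment rate changes by +6.80 percentage points.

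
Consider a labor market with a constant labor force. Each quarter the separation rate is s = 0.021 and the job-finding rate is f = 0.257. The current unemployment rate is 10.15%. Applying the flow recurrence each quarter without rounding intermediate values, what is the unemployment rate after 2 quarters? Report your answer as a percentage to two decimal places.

Unemployment rate after two quarters ≈ 8.91%.

With a fixed labor force, u_{t+1} = u_t + s·(1−u_t) − f·u_t = u_t·(1−s−f) + s.
Here 1−s−f = 0.722 and s = 0.021.
u_1 = 0.101500 × 0.722 + 0.021 = 0.094283.
u_2 = 0.094283 × 0.722 + 0.021 = 0.089072.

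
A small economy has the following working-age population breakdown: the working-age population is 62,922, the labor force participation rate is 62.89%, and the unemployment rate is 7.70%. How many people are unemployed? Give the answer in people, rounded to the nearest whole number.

About 3,047 are unemployed.

Labor force = 0.6289 × 62,922 = 39,572.
Unemployed = 0.0770 × 39,572 ≈ 3,047.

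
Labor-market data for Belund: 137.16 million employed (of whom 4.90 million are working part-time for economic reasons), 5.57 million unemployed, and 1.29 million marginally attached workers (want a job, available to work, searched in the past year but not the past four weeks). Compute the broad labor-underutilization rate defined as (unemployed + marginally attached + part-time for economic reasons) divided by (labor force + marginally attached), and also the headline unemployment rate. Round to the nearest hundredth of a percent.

Broad underutilization rate ≈ 8.17%; headline unemployment rate ≈ 3.90%.

Labor force = 137.16 + 5.57 = 142.73 million.
Numerator = 5.57 + 1.29 + 4.90 = 11.76 million.
Denominator = 142.73 + 1.29 = 144.02 million.
Broad rate = 11.76 / 144.02 = 8.17%.
Headline unemployment rate = 5.57 / 142.73 = 3.90%.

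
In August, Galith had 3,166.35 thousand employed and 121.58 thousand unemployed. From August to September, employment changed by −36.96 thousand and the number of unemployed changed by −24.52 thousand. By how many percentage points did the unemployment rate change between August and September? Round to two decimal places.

The unemployment rate changed by −0.69 percentage points.

August: labor force = 3,166.35 + 121.58 = 3,287.93; u = 121.58/3,287.93 = 3.70%.
September: labor force = 3,129.39 + 97.06 = 3,226.45; u = 97.06/3,226.45 = 3.01%.
Change = 3.01% − 3.70% = −0.69 pp.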